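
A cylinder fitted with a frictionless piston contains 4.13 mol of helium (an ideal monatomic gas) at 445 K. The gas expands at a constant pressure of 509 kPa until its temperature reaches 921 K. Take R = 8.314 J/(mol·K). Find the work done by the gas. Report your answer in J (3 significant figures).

W ≈ 16300 J

Isobaric: W = P ΔV = nR ΔT.
W = (4.13)(8.314)(921 − 445) = 16344 J.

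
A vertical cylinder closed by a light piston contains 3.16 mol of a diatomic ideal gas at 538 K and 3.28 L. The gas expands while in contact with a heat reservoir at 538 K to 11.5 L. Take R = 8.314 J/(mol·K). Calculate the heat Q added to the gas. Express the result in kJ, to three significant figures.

Q ≈ 17.7 kJ

Isothermal ⇒ ΔU = 0, so Q = W = nRT ln(V₂/V₁).
Q = (3.16)(8.314)(538) ln(11.5/3.28) = 14134 × 1.255 = 17732 J.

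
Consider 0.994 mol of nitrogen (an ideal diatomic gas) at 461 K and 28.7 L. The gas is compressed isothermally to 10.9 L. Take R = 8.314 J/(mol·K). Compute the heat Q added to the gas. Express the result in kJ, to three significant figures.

Q ≈ -3.69 kJ

Isothermal ⇒ ΔU = 0, so Q = W = nRT ln(V₂/V₁).
Q = (0.994)(8.314)(461) ln(10.9/28.7) = 3810 × -0.9681 = -3688 J.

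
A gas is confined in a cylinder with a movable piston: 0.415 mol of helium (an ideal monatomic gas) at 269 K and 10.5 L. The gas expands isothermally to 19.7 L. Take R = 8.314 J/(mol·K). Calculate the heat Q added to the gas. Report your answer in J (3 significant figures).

Isothermal ⇒ ΔU = 0, so Q = W = nRT ln(V₂/V₁).
Q = (0.415)(8.314)(269) ln(19.7/10.5) = 928.1 × 0.6292 = 584 J.

Q ≈ 584 J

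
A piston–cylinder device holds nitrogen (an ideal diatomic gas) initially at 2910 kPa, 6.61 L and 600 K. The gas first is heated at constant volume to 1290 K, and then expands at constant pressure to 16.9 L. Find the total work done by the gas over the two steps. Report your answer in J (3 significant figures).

Step 1 (isochoric): W = 0 (constant volume).
After step 1: P = 6256 kPa (V unchanged).
Step 2 (isobaric): W = PΔV = (6256 kPa)(16.9 − 6.61 L) = 64379 J.
W_total = 0 + 64379 = 64379 J.

W_total ≈ 64400 J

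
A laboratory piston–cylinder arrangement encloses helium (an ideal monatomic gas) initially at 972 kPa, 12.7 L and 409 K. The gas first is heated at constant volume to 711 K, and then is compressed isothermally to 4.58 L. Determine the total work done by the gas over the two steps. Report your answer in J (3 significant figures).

W_total ≈ -21900 J

Step 1 (isochoric): W = 0 (constant volume).
After step 1: P = 1690 kPa (V unchanged).
Step 2 (isothermal): W = P₁V₁ ln(V₂/V₁) = (21459) ln(4.58/12.7) = -21886 J.
W_total = 0 − 21886 = -21886 J.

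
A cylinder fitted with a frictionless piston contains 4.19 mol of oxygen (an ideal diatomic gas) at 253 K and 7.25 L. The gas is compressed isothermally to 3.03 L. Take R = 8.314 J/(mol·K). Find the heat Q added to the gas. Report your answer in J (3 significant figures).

Isothermal ⇒ ΔU = 0, so Q = W = nRT ln(V₂/V₁).
Q = (4.19)(8.314)(253) ln(3.03/7.25) = 8813 × -0.8724 = -7689 J.

Q ≈ -7690 J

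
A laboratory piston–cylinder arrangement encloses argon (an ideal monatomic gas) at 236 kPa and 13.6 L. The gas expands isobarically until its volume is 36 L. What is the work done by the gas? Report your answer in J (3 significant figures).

Isobaric: W = P ΔV.
W = (236 kPa)(36 − 13.6 L) = (236)(22.4) = 5286 J.

W ≈ 5290 J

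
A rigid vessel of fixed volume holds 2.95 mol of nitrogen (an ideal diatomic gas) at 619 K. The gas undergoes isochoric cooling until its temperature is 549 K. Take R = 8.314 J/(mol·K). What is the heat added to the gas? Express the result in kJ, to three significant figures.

Q ≈ -4.29 kJ

Constant volume ⇒ W = 0, so Q = ΔU = nCᵥΔT with Cᵥ = 5R/2 = 20.79 J/(mol·K).
ΔU = (2.95)(20.79)(549 − 619) = -4292 J.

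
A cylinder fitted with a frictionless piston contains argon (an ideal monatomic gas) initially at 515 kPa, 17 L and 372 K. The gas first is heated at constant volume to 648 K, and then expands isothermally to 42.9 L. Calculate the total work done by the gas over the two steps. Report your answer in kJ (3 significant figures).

W_total ≈ 14.1 kJ

Step 1 (isochoric): W = 0 (constant volume).
After step 1: P = 897.1 kPa (V unchanged).
Step 2 (isothermal): W = P₁V₁ ln(V₂/V₁) = (15251) ln(42.9/17) = 14117 J.
W_total = 0 + 14117 = 14117 J.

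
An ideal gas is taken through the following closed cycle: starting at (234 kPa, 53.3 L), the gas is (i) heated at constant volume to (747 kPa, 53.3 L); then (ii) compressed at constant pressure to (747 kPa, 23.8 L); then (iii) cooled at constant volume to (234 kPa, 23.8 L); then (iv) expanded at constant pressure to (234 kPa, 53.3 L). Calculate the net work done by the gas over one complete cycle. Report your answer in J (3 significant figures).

Constant-volume legs do no work.
W(ii) = (747)(23.8 − 53.3) = -22036 J; W(iv) = (234)(53.3 − 23.8) = 6903 J.
W_net = -22036 + 6903 = -15133 J (the counter-clockwise enclosed area).

W_net ≈ -15100 J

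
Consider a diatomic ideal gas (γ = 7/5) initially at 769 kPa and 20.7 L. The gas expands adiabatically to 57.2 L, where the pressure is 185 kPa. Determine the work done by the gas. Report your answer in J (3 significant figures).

W ≈ 13300 J

Adiabatic: W = (P₁V₁ − P₂V₂)/(γ − 1) with γ = 7/5.
P₁V₁ = 15918 J, P₂V₂ = 10582 J.
W = (15918 − 10582) / 0.4 = 13341 J.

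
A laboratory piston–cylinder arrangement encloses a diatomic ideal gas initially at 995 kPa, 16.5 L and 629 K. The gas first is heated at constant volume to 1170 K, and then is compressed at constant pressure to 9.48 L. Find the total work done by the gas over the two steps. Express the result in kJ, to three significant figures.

W_total ≈ -13.0 kJ

Step 1 (isochoric): W = 0 (constant volume).
After step 1: P = 1851 kPa (V unchanged).
Step 2 (isobaric): W = PΔV = (1851 kPa)(9.48 − 16.5 L) = -12993 J.
W_total = 0 − 12993 = -12993 J.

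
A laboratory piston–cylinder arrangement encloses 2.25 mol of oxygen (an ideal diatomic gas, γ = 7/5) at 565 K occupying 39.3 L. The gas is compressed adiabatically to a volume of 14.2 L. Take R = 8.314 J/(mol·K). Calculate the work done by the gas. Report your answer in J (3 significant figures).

W ≈ -13300 J

Adiabatic: TV^(γ−1) = const with γ = 7/5.
T₂ = T₁ (V₁/V₂)^(γ−1) = 565 × (39.3/14.2)^0.4 = 565 × 1.503 = 849 K.
W_by = nCᵥ(T₁ − T₂) = (2.25)(20.79)(565 − 849) = -13280 J.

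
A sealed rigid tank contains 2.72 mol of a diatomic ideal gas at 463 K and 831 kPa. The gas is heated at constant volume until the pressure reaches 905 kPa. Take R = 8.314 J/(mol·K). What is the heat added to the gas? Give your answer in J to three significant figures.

Q ≈ 2330 J

Constant volume ⇒ W = 0, so Q = ΔU = nCᵥΔT with Cᵥ = 5R/2 = 20.79 J/(mol·K).
At constant V, T₂/T₁ = P₂/P₁ ⇒ ΔT = T₁(P₂/P₁ − 1) = 463·(905/831 − 1) = 41.23 K.
ΔU = (2.72)(20.79)(41.23) = 2331 J.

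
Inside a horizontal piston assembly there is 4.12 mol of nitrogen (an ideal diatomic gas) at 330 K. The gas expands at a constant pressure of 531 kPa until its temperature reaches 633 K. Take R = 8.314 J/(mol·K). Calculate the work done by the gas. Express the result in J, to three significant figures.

W ≈ 10400 J

Isobaric: W = P ΔV = nR ΔT.
W = (4.12)(8.314)(633 − 330) = 10379 J.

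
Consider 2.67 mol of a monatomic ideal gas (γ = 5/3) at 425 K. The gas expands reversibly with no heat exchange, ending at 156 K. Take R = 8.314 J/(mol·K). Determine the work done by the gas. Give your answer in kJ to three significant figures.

Adiabatic ⇒ Q = 0, so W_by = −ΔU = nCᵥ(T₁ − T₂).
Cᵥ = 3R/2 = 12.47 J/(mol·K).
W = (2.67)(12.47)(425 − 156) = 8957 J.

W ≈ 8.96 kJ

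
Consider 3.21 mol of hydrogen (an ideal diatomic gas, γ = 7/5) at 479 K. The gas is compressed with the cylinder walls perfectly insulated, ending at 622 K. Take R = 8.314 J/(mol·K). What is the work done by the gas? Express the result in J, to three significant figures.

Adiabatic ⇒ Q = 0, so W_by = −ΔU = nCᵥ(T₁ − T₂).
Cᵥ = 5R/2 = 20.79 J/(mol·K).
W = (3.21)(20.79)(479 − 622) = -9541 J.

W ≈ -9540 J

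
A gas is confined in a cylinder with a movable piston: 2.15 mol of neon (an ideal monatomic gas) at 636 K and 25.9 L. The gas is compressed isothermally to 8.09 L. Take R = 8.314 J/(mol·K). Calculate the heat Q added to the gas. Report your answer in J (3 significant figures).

Q ≈ -13200 J

Isothermal ⇒ ΔU = 0, so Q = W = nRT ln(V₂/V₁).
Q = (2.15)(8.314)(636) ln(8.09/25.9) = 11369 × -1.164 = -13229 J.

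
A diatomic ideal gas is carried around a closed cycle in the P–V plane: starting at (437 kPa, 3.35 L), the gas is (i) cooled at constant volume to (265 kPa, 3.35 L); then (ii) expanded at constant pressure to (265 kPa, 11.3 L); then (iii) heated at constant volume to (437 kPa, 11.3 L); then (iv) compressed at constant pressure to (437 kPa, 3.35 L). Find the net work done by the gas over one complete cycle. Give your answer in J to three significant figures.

Constant-volume legs do no work.
W(ii) = (265)(11.3 − 3.35) = 2107 J; W(iv) = (437)(3.35 − 11.3) = -3474 J.
W_net = 2107 − 3474 = -1367 J (the counter-clockwise enclosed area).

W_net ≈ -1370 J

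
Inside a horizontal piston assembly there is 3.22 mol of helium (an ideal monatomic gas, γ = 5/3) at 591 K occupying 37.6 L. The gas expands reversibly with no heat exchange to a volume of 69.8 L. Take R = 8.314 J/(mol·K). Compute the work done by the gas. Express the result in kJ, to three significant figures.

Adiabatic: TV^(γ−1) = const with γ = 5/3.
T₂ = T₁ (V₁/V₂)^(γ−1) = 591 × (37.6/69.8)^0.667 = 591 × 0.662 = 391.3 K.
W_by = nCᵥ(T₁ − T₂) = (3.22)(12.47)(591 − 391.3) = 8021 J.

W ≈ 8.02 kJ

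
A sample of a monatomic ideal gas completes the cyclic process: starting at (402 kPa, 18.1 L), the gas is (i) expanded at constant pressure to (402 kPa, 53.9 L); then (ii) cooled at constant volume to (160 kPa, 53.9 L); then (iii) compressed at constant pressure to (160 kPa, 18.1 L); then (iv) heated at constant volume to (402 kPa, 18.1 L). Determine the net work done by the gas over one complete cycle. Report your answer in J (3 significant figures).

W_net ≈ 8660 J

Constant-volume legs do no work.
W(i) = (402)(53.9 − 18.1) = 14392 J; W(iii) = (160)(18.1 − 53.9) = -5728 J.
W_net = 14392 − 5728 = 8664 J (the clockwise enclosed area).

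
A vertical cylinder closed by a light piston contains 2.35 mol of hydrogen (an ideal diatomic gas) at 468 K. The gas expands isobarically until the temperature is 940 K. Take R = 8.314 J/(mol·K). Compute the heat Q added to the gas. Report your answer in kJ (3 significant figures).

Q ≈ 32.3 kJ

Isobaric: W = nRΔT = (2.35)(8.314)(472) = 9222 J.
ΔU = nCᵥΔT with Cᵥ = 5R/2: ΔU = (2.35)(20.79)(472) = 23055 J.
Q = ΔU + W = 23055 + 9222 = 32277 J.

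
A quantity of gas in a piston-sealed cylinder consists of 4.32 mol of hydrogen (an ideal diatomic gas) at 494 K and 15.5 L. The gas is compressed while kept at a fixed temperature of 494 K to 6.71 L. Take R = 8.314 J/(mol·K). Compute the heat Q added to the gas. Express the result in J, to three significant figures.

Q ≈ -14900 J

Isothermal ⇒ ΔU = 0, so Q = W = nRT ln(V₂/V₁).
Q = (4.32)(8.314)(494) ln(6.71/15.5) = 17743 × -0.8372 = -14855 J.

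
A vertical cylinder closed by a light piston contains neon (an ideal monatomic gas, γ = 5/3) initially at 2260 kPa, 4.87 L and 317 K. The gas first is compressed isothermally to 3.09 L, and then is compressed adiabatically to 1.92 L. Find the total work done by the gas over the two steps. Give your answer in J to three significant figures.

W_total ≈ -11200 J

Step 1 (isothermal): W = P₁V₁ ln(V₂/V₁) = (11006) ln(3.09/4.87) = -5007 J.
After step 1: P = 3562 kPa, V = 3.09 L, T = 317 K.
Step 2 (adiabatic): W = (P₁V₁ − P₂V₂)/(γ−1) = (11006 − 15115)/0.667 = -6163 J.
W_total = -5007 − 6163 = -11170 J.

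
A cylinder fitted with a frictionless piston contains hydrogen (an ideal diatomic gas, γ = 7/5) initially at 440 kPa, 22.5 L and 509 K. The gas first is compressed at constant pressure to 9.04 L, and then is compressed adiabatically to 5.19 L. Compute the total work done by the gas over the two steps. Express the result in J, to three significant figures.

Step 1 (isobaric): W = PΔV = (440 kPa)(9.04 − 22.5 L) = -5922 J.
After step 1: P = 440 kPa, V = 9.04 L, T = 204.5 K.
Step 2 (adiabatic): W = (P₁V₁ − P₂V₂)/(γ−1) = (3978 − 4966)/0.4 = -2471 J.
W_total = -5922 − 2471 = -8394 J.

W_total ≈ -8390 J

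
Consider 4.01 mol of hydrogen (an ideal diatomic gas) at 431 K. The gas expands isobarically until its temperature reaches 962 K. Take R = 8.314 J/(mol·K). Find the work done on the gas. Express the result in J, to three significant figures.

Isobaric: W = P ΔV = nR ΔT.
W = (4.01)(8.314)(962 − 431) = 17703 J.
Work on gas = −W_by = -17703 J.

W ≈ -17700 J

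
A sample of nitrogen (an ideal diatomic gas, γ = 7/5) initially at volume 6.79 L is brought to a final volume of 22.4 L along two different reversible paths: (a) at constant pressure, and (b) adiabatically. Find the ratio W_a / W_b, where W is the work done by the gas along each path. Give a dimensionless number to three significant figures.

W_a / W_b ≈ 2.42

Path (a) isobaric: W = P₁(V₂ − V₁) → W_a/(P₁V₁) = 2.299.
Path (b) adiabatic: W = P₁V₁(1 − (V₁/V₂)^(γ−1))/(γ−1) → W_b/(P₁V₁) = 0.9491.
W_a / W_b = 2.299 / 0.9491 = 2.422.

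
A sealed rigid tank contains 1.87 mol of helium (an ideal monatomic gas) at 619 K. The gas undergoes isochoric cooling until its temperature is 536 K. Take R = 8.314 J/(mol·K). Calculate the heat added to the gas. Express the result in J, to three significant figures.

Constant volume ⇒ W = 0, so Q = ΔU = nCᵥΔT with Cᵥ = 3R/2 = 12.47 J/(mol·K).
ΔU = (1.87)(12.47)(536 − 619) = -1936 J.

Q ≈ -1940 J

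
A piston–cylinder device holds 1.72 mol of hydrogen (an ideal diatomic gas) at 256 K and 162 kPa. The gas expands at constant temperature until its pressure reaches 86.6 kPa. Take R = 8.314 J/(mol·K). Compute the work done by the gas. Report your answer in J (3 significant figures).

W ≈ 2290 J

Isothermal process: W = nRT ln(V₂/V₁) = nRT ln(P₁/P₂).
W = (1.72)(8.314)(256) × ln(162/86.6)
  = 3661 × ln(1.871) = 3661 × 0.6263
W_by_gas = 2293 J.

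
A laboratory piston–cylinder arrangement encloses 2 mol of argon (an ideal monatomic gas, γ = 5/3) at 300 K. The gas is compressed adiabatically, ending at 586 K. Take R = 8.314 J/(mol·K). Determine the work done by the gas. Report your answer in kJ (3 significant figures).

W ≈ -7.13 kJ

Adiabatic ⇒ Q = 0, so W_by = −ΔU = nCᵥ(T₁ − T₂).
Cᵥ = 3R/2 = 12.47 J/(mol·K).
W = (2)(12.47)(300 − 586) = -7133 J.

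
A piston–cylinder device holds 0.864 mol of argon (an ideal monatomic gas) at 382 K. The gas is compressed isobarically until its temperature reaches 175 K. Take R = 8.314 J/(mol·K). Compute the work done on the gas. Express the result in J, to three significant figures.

Isobaric: W = P ΔV = nR ΔT.
W = (0.864)(8.314)(175 − 382) = -1487 J.
Work on gas = −W_by = 1487 J.

W ≈ 1490 J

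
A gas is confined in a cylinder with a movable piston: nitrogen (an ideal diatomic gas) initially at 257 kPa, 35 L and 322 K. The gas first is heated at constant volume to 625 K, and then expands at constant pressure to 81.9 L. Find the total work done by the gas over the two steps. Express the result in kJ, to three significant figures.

W_total ≈ 23.4 kJ

Step 1 (isochoric): W = 0 (constant volume).
After step 1: P = 498.8 kPa (V unchanged).
Step 2 (isobaric): W = PΔV = (498.8 kPa)(81.9 − 35 L) = 23395 J.
W_total = 0 + 23395 = 23395 J.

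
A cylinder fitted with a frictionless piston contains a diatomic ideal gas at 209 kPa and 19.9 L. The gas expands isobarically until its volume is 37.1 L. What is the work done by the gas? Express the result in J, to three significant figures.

Isobaric: W = P ΔV.
W = (209 kPa)(37.1 − 19.9 L) = (209)(17.2) = 3595 J.

W ≈ 3590 J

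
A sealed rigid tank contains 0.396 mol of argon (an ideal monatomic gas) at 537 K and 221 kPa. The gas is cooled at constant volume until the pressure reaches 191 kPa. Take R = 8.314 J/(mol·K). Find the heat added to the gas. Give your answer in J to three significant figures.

Constant volume ⇒ W = 0, so Q = ΔU = nCᵥΔT with Cᵥ = 3R/2 = 12.47 J/(mol·K).
At constant V, T₂/T₁ = P₂/P₁ ⇒ ΔT = T₁(P₂/P₁ − 1) = 537·(191/221 − 1) = -72.9 K.
ΔU = (0.396)(12.47)(-72.9) = -360 J.

Q ≈ -360 J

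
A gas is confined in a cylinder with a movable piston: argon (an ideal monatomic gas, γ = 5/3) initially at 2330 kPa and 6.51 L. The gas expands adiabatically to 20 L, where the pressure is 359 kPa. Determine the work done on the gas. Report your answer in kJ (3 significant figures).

Adiabatic: W = (P₁V₁ − P₂V₂)/(γ − 1) with γ = 5/3.
P₁V₁ = 15168 J, P₂V₂ = 7180 J.
W = (15168 − 7180) / 0.6667 = 11982 J.
Work on gas = −W_by = -11982 J.

W ≈ -12.0 kJ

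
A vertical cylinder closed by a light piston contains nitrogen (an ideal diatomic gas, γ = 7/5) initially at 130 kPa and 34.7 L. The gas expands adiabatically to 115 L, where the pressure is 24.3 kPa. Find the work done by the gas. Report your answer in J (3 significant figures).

Adiabatic: W = (P₁V₁ − P₂V₂)/(γ − 1) with γ = 7/5.
P₁V₁ = 4511 J, P₂V₂ = 2794 J.
W = (4511 − 2794) / 0.4 = 4291 J.

W ≈ 4290 J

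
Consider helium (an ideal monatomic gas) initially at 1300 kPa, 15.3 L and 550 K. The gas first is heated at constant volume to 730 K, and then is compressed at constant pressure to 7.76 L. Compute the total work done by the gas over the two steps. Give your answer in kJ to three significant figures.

Step 1 (isochoric): W = 0 (constant volume).
After step 1: P = 1725 kPa (V unchanged).
Step 2 (isobaric): W = PΔV = (1725 kPa)(7.76 − 15.3 L) = -13010 J.
W_total = 0 − 13010 = -13010 J.

W_total ≈ -13.0 kJ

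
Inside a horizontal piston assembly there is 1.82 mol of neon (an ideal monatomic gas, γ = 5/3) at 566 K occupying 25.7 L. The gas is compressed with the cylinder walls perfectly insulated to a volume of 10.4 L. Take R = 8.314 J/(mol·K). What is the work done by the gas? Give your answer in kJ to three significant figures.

W ≈ -10.6 kJ

Adiabatic: TV^(γ−1) = const with γ = 5/3.
T₂ = T₁ (V₁/V₂)^(γ−1) = 566 × (25.7/10.4)^0.667 = 566 × 1.828 = 1035 K.
W_by = nCᵥ(T₁ − T₂) = (1.82)(12.47)(566 − 1035) = -10635 J.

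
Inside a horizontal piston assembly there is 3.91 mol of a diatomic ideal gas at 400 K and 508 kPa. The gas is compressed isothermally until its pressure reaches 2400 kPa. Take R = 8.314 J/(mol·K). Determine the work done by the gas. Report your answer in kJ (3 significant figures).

W ≈ -20.2 kJ

Isothermal process: W = nRT ln(V₂/V₁) = nRT ln(P₁/P₂).
W = (3.91)(8.314)(400) × ln(508/2400)
  = 13003 × ln(0.2117) = 13003 × -1.553
W_by_gas = -20190 J.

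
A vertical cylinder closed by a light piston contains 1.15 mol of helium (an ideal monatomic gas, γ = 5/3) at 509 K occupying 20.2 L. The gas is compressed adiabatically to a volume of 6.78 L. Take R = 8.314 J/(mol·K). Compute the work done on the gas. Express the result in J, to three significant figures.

W ≈ 7810 J

Adiabatic: TV^(γ−1) = const with γ = 5/3.
T₂ = T₁ (V₁/V₂)^(γ−1) = 509 × (20.2/6.78)^0.667 = 509 × 2.071 = 1054 K.
W_by = nCᵥ(T₁ − T₂) = (1.15)(12.47)(509 − 1054) = -7815 J.
Work on gas = −W_by = 7815 J.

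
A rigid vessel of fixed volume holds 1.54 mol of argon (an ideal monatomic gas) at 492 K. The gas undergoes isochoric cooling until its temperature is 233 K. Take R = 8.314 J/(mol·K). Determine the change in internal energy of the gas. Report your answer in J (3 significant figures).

Constant volume ⇒ W = 0, so Q = ΔU = nCᵥΔT with Cᵥ = 3R/2 = 12.47 J/(mol·K).
ΔU = (1.54)(12.47)(233 − 492) = -4974 J.

ΔU ≈ -4970 J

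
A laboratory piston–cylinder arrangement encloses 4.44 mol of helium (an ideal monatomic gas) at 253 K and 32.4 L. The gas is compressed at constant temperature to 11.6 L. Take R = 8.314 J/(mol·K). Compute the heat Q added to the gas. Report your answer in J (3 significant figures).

Q ≈ -9590 J

Isothermal ⇒ ΔU = 0, so Q = W = nRT ln(V₂/V₁).
Q = (4.44)(8.314)(253) ln(11.6/32.4) = 9339 × -1.027 = -9593 J.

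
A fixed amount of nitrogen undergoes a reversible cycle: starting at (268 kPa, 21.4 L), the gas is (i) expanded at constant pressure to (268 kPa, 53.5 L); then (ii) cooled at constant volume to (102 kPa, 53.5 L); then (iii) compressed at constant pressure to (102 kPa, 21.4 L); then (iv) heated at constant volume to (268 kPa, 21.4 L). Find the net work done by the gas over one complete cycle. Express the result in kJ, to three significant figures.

W_net ≈ 5.33 kJ

Constant-volume legs do no work.
W(i) = (268)(53.5 − 21.4) = 8603 J; W(iii) = (102)(21.4 − 53.5) = -3274 J.
W_net = 8603 − 3274 = 5329 J (the clockwise enclosed area).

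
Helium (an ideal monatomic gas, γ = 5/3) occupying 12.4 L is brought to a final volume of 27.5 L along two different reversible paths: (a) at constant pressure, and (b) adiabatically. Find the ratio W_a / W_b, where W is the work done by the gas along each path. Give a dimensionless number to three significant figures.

Path (a) isobaric: W = P₁(V₂ − V₁) → W_a/(P₁V₁) = 1.218.
Path (b) adiabatic: W = P₁V₁(1 − (V₁/V₂)^(γ−1))/(γ−1) → W_b/(P₁V₁) = 0.618.
W_a / W_b = 1.218 / 0.618 = 1.971.

W_a / W_b ≈ 1.97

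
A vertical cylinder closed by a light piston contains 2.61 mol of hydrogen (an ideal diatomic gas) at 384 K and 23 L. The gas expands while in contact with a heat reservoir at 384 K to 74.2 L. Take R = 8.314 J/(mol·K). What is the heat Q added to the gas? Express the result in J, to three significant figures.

Isothermal ⇒ ΔU = 0, so Q = W = nRT ln(V₂/V₁).
Q = (2.61)(8.314)(384) ln(74.2/23) = 8333 × 1.171 = 9760 J.

Q ≈ 9760 J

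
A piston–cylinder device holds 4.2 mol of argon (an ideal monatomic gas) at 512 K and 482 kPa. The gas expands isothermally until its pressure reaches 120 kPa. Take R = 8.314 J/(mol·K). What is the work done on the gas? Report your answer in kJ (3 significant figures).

W ≈ -24.9 kJ

Isothermal process: W = nRT ln(V₂/V₁) = nRT ln(P₁/P₂).
W = (4.2)(8.314)(512) × ln(482/120)
  = 17878 × ln(4.017) = 17878 × 1.39
W_by_gas = 24859 J; work on gas = −W_by = -24859 J.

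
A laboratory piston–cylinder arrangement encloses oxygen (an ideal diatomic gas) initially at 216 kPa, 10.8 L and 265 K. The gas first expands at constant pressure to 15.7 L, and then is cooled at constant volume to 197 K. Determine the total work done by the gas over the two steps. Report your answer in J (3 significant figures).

Step 1 (isobaric): W = PΔV = (216 kPa)(15.7 − 10.8 L) = 1058 J.
Step 2 (isochoric): W = 0 (constant volume).
W_total = 1058 + 0 = 1058 J.

W_total ≈ 1060 J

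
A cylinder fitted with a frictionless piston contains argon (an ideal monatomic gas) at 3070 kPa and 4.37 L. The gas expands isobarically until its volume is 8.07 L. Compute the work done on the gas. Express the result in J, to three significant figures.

Isobaric: W = P ΔV.
W = (3070 kPa)(8.07 − 4.37 L) = (3070)(3.7) = 11359 J.
Work on gas = −W_by = -11359 J.

W ≈ -11400 J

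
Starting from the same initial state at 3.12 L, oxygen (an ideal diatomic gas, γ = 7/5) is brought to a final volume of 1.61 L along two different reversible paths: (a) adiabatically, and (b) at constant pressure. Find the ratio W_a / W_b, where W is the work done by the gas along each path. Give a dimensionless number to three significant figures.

Path (a) adiabatic: W = P₁V₁(1 − (V₁/V₂)^(γ−1))/(γ−1) → W_a/(P₁V₁) = -0.7574.
Path (b) isobaric: W = P₁(V₂ − V₁) → W_b/(P₁V₁) = -0.484.
W_a / W_b = -0.7574 / -0.484 = 1.565.

W_a / W_b ≈ 1.56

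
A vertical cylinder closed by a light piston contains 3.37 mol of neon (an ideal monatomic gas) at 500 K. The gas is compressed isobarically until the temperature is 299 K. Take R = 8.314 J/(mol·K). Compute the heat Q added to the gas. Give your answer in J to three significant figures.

Isobaric: W = nRΔT = (3.37)(8.314)(-201) = -5632 J.
ΔU = nCᵥΔT with Cᵥ = 3R/2: ΔU = (3.37)(12.47)(-201) = -8447 J.
Q = ΔU + W = -8447 − 5632 = -14079 J.

Q ≈ -14100 J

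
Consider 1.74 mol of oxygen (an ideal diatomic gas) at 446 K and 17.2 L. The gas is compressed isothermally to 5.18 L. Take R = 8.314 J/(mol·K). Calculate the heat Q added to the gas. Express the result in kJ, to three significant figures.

Isothermal ⇒ ΔU = 0, so Q = W = nRT ln(V₂/V₁).
Q = (1.74)(8.314)(446) ln(5.18/17.2) = 6452 × -1.2 = -7743 J.

Q ≈ -7.74 kJ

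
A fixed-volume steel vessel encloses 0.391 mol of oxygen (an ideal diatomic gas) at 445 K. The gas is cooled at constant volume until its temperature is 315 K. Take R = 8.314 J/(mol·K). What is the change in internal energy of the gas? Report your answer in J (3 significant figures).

Constant volume ⇒ W = 0, so Q = ΔU = nCᵥΔT with Cᵥ = 5R/2 = 20.79 J/(mol·K).
ΔU = (0.391)(20.79)(315 − 445) = -1057 J.

ΔU ≈ -1060 J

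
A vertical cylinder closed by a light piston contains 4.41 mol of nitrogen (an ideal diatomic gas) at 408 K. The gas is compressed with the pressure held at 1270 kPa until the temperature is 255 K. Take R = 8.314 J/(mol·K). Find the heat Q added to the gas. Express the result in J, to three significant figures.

Isobaric: W = nRΔT = (4.41)(8.314)(-153) = -5610 J.
ΔU = nCᵥΔT with Cᵥ = 5R/2: ΔU = (4.41)(20.79)(-153) = -14024 J.
Q = ΔU + W = -14024 − 5610 = -19634 J.

Q ≈ -19600 J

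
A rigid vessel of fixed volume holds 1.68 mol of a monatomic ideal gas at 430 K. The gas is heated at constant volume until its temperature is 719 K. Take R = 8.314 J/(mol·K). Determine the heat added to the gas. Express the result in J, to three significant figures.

Constant volume ⇒ W = 0, so Q = ΔU = nCᵥΔT with Cᵥ = 3R/2 = 12.47 J/(mol·K).
ΔU = (1.68)(12.47)(719 − 430) = 6055 J.

Q ≈ 6050 J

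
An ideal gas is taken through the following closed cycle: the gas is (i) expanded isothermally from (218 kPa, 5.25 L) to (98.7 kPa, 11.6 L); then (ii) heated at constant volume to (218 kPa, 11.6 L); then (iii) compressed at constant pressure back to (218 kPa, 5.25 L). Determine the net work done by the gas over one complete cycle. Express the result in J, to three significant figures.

W_net ≈ -477 J

Leg (i): W = PᵢVᵢ ln(V_f/Vᵢ) = (1144) ln(11.6/5.25) = 907.3 J.
Leg (ii): W = 0.
Leg (iii): W = PΔV = (218)(5.25 − 11.6) = -1384 J.
W_net = 907.3 − 1384 = -477 J.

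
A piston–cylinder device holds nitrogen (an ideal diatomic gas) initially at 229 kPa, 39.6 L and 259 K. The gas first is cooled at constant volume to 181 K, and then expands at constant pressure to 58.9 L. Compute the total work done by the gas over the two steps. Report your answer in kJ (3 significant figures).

Step 1 (isochoric): W = 0 (constant volume).
After step 1: P = 160 kPa (V unchanged).
Step 2 (isobaric): W = PΔV = (160 kPa)(58.9 − 39.6 L) = 3089 J.
W_total = 0 + 3089 = 3089 J.

W_total ≈ 3.09 kJ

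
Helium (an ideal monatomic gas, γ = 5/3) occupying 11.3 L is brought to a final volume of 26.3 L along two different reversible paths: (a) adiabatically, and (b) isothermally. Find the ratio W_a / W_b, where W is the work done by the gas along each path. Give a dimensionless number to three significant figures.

Path (a) adiabatic: W = P₁V₁(1 − (V₁/V₂)^(γ−1))/(γ−1) → W_a/(P₁V₁) = 0.6459.
Path (b) isothermal: W = P₁V₁ ln(V₂/V₁) → W_b/(P₁V₁) = 0.8448.
W_a / W_b = 0.6459 / 0.8448 = 0.7646.

W_a / W_b ≈ 0.765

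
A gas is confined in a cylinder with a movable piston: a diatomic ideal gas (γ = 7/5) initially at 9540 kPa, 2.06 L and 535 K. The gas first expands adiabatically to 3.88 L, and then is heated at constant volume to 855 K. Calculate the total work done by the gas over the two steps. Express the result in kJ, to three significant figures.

W_total ≈ 11.0 kJ

Step 1 (adiabatic): W = (P₁V₁ − P₂V₂)/(γ−1) = (19652 − 15256)/0.4 = 10992 J.
Step 2 (isochoric): W = 0 (constant volume).
W_total = 10992 + 0 = 10992 J.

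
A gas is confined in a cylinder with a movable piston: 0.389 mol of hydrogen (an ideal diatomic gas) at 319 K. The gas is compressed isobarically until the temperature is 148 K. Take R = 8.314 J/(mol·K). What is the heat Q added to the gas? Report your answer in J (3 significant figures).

Isobaric: W = nRΔT = (0.389)(8.314)(-171) = -553 J.
ΔU = nCᵥΔT with Cᵥ = 5R/2: ΔU = (0.389)(20.79)(-171) = -1383 J.
Q = ΔU + W = -1383 − 553 = -1936 J.

Q ≈ -1940 J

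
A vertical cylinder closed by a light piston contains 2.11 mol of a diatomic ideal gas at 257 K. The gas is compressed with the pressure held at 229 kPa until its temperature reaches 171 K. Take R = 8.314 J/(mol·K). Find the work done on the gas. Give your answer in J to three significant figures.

W ≈ 1510 J

Isobaric: W = P ΔV = nR ΔT.
W = (2.11)(8.314)(171 − 257) = -1509 J.
Work on gas = −W_by = 1509 J.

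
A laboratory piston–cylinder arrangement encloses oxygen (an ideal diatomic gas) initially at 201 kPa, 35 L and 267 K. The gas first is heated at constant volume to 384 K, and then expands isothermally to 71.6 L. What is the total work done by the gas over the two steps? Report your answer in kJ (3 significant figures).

W_total ≈ 7.24 kJ

Step 1 (isochoric): W = 0 (constant volume).
After step 1: P = 289.1 kPa (V unchanged).
Step 2 (isothermal): W = P₁V₁ ln(V₂/V₁) = (10118) ln(71.6/35) = 7242 J.
W_total = 0 + 7242 = 7242 J.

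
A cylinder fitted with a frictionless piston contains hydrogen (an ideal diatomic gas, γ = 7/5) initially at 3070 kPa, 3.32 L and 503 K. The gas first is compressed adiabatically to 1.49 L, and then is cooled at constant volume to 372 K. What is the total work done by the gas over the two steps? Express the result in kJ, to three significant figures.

W_total ≈ -9.63 kJ

Step 1 (adiabatic): W = (P₁V₁ − P₂V₂)/(γ−1) = (10192 − 14043)/0.4 = -9626 J.
Step 2 (isochoric): W = 0 (constant volume).
W_total = -9626 + 0 = -9626 J.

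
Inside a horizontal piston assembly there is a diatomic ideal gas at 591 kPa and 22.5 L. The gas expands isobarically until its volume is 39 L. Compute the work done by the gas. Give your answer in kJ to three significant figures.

Isobaric: W = P ΔV.
W = (591 kPa)(39 − 22.5 L) = (591)(16.5) = 9752 J.

W ≈ 9.75 kJ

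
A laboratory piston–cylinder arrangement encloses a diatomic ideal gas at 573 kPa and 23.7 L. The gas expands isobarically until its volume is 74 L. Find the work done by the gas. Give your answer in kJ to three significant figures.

Isobaric: W = P ΔV.
W = (573 kPa)(74 − 23.7 L) = (573)(50.3) = 28822 J.

W ≈ 28.8 kJ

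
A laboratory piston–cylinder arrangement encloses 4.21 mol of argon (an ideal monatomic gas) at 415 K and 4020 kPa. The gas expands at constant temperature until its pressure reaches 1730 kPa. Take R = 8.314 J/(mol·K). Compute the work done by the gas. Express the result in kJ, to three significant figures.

Isothermal process: W = nRT ln(V₂/V₁) = nRT ln(P₁/P₂).
W = (4.21)(8.314)(415) × ln(4020/1730)
  = 14526 × ln(2.324) = 14526 × 0.8432
W_by_gas = 12248 J.

W ≈ 12.2 kJ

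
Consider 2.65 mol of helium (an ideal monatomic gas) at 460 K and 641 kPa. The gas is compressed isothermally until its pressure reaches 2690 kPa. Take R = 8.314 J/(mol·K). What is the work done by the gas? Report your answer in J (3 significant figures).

Isothermal process: W = nRT ln(V₂/V₁) = nRT ln(P₁/P₂).
W = (2.65)(8.314)(460) × ln(641/2690)
  = 10135 × ln(0.2383) = 10135 × -1.434
W_by_gas = -14536 J.

W ≈ -14500 J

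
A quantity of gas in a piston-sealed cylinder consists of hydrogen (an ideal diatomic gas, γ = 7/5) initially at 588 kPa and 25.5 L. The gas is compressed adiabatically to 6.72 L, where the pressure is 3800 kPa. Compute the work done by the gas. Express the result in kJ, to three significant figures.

W ≈ -26.4 kJ

Adiabatic: W = (P₁V₁ − P₂V₂)/(γ − 1) with γ = 7/5.
P₁V₁ = 14994 J, P₂V₂ = 25536 J.
W = (14994 − 25536) / 0.4 = -26355 J.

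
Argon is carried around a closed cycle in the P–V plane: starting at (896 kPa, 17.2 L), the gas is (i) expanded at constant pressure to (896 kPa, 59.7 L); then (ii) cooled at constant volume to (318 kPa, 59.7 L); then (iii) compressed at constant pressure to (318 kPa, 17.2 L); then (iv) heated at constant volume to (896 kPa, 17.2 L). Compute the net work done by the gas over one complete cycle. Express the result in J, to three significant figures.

Constant-volume legs do no work.
W(i) = (896)(59.7 − 17.2) = 38080 J; W(iii) = (318)(17.2 − 59.7) = -13515 J.
W_net = 38080 − 13515 = 24565 J (the clockwise enclosed area).

W_net ≈ 24600 J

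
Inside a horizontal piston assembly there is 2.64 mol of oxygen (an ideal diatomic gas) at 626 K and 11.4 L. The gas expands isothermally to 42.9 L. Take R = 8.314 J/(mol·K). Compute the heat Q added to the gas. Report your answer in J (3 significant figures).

Q ≈ 18200 J

Isothermal ⇒ ΔU = 0, so Q = W = nRT ln(V₂/V₁).
Q = (2.64)(8.314)(626) ln(42.9/11.4) = 13740 × 1.325 = 18209 J.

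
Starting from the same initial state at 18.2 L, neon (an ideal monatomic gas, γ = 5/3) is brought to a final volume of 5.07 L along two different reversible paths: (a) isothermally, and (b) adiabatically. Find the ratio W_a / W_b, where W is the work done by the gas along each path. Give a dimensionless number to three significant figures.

Path (a) isothermal: W = P₁V₁ ln(V₂/V₁) → W_a/(P₁V₁) = -1.278.
Path (b) adiabatic: W = P₁V₁(1 − (V₁/V₂)^(γ−1))/(γ−1) → W_b/(P₁V₁) = -2.017.
W_a / W_b = -1.278 / -2.017 = 0.6338.

W_a / W_b ≈ 0.634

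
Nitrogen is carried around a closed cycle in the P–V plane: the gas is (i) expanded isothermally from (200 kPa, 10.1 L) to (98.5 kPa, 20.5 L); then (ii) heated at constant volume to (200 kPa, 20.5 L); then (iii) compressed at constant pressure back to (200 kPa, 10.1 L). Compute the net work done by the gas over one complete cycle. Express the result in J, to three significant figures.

Leg (i): W = PᵢVᵢ ln(V_f/Vᵢ) = (2020) ln(20.5/10.1) = 1430 J.
Leg (ii): W = 0.
Leg (iii): W = PΔV = (200)(10.1 − 20.5) = -2080 J.
W_net = 1430 − 2080 = -650.1 J.

W_net ≈ -650 J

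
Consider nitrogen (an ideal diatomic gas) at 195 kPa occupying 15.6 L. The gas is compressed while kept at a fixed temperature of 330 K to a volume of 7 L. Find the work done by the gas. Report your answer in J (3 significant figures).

W ≈ -2440 J

Isothermal: W = nRT ln(V₂/V₁) = P₁V₁ ln(V₂/V₁).
P₁V₁ = (195 kPa)(15.6 L) = 3042 J.
W = 3042 × ln(7/15.6) = 3042 × -0.8014
W_by_gas = -2438 J.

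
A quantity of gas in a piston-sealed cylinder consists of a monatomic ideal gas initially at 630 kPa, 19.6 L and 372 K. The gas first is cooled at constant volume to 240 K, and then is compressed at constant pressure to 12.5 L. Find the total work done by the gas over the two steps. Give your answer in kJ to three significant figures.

Step 1 (isochoric): W = 0 (constant volume).
After step 1: P = 406.5 kPa (V unchanged).
Step 2 (isobaric): W = PΔV = (406.5 kPa)(12.5 − 19.6 L) = -2886 J.
W_total = 0 − 2886 = -2886 J.

W_total ≈ -2.89 kJ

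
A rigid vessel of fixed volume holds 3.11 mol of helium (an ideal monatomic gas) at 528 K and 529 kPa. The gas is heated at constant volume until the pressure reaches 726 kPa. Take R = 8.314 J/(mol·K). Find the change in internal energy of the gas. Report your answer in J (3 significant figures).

ΔU ≈ 7630 J

Constant volume ⇒ W = 0, so Q = ΔU = nCᵥΔT with Cᵥ = 3R/2 = 12.47 J/(mol·K).
At constant V, T₂/T₁ = P₂/P₁ ⇒ ΔT = T₁(P₂/P₁ − 1) = 528·(726/529 − 1) = 196.6 K.
ΔU = (3.11)(12.47)(196.6) = 7626 J.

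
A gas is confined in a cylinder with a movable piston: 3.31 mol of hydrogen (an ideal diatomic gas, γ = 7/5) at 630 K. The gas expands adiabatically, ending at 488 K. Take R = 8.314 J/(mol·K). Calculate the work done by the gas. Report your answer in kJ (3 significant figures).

W ≈ 9.77 kJ

Adiabatic ⇒ Q = 0, so W_by = −ΔU = nCᵥ(T₁ − T₂).
Cᵥ = 5R/2 = 20.79 J/(mol·K).
W = (3.31)(20.79)(630 − 488) = 9769 J.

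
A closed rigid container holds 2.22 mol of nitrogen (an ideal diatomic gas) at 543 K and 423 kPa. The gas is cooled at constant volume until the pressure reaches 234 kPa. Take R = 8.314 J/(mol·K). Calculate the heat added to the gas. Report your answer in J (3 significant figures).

Q ≈ -11200 J

Constant volume ⇒ W = 0, so Q = ΔU = nCᵥΔT with Cᵥ = 5R/2 = 20.79 J/(mol·K).
At constant V, T₂/T₁ = P₂/P₁ ⇒ ΔT = T₁(P₂/P₁ − 1) = 543·(234/423 − 1) = -242.6 K.
ΔU = (2.22)(20.79)(-242.6) = -11195 J.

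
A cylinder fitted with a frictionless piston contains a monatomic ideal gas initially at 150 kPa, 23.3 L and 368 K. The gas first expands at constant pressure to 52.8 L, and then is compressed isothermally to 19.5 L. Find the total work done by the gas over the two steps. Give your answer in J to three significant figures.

Step 1 (isobaric): W = PΔV = (150 kPa)(52.8 − 23.3 L) = 4425 J.
After step 1: P = 150 kPa, V = 52.8 L, T = 833.9 K.
Step 2 (isothermal): W = P₁V₁ ln(V₂/V₁) = (7920) ln(19.5/52.8) = -7889 J.
W_total = 4425 − 7889 = -3464 J.

W_total ≈ -3460 J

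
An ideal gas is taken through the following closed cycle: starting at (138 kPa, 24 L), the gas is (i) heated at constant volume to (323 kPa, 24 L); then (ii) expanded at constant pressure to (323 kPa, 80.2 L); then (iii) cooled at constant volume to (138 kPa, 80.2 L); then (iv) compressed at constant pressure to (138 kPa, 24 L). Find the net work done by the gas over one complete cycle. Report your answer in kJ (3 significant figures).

W_net ≈ 10.4 kJ

Constant-volume legs do no work.
W(ii) = (323)(80.2 − 24) = 18153 J; W(iv) = (138)(24 − 80.2) = -7756 J.
W_net = 18153 − 7756 = 10397 J (the clockwise enclosed area).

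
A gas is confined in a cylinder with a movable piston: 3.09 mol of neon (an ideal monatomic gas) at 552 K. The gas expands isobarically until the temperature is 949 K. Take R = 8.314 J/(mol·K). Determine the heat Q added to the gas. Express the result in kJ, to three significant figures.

Isobaric: W = nRΔT = (3.09)(8.314)(397) = 10199 J.
ΔU = nCᵥΔT with Cᵥ = 3R/2: ΔU = (3.09)(12.47)(397) = 15299 J.
Q = ΔU + W = 15299 + 10199 = 25498 J.

Q ≈ 25.5 kJ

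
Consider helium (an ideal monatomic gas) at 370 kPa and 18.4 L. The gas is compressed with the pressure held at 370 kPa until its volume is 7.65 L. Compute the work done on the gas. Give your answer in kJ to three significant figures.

Isobaric: W = P ΔV.
W = (370 kPa)(7.65 − 18.4 L) = (370)(-10.75) = -3977 J.
Work on gas = −W_by = 3977 J.

W ≈ 3.98 kJ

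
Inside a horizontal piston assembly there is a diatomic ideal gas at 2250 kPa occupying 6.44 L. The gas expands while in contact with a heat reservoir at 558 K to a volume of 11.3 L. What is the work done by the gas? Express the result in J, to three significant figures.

W ≈ 8150 J

Isothermal: W = nRT ln(V₂/V₁) = P₁V₁ ln(V₂/V₁).
P₁V₁ = (2250 kPa)(6.44 L) = 14490 J.
W = 14490 × ln(11.3/6.44) = 14490 × 0.5623
W_by_gas = 8147 J.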